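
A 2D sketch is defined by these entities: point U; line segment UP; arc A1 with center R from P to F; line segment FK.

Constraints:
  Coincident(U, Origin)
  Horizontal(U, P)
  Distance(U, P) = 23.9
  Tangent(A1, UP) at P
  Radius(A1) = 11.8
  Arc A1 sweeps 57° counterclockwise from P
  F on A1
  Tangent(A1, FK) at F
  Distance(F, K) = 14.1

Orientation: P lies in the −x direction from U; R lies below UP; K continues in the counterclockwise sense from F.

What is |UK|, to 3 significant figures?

44.9

U is at the origin; UP is horizontal with |UP| = 23.9 and P on the −x side, so P = (-23.9, 0.00). A1 meets UP tangentially, so RP is at right angles to UP, so R = P + (0, -11.8) = (-23.9, -11.8). On A1, P sits at bearing 90° from R; a 57° counterclockwise sweep puts F at bearing 147°, so F = R + 11.8·(cos 147°, sin 147°) = (-33.8, -5.37). Since A1 is tangent to FK there, RF ⟂ FK, so FK runs along (−sin 147°, cos 147°); with |FK| = 14.1, K = (-41.5, -17.2). Then |UK| = |K − U| = 44.9.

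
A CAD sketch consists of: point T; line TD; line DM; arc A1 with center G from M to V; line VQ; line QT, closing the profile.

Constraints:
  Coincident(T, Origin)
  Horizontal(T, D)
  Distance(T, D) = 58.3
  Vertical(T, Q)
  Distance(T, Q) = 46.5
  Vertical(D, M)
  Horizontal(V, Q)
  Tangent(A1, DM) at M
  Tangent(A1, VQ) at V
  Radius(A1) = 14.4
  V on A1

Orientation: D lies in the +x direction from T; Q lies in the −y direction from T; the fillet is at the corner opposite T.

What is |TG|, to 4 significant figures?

54.38

T is at the origin; T and D share the same y with |TD| = 58.3 and D on the +x side, so D = (58.30, 0.000). TQ is vertical with |TQ| = 46.5 and Q on the −y side, so Q = (0.000, -46.50). The virtual corner opposite T is at (58.30, -46.50). Tangency of A1 to DM means the radius GM is perpendicular to DM and tangency of A1 to VQ means the radius GV is perpendicular to VQ, with radius 14.4, so the center G sits 14.4 in from both sides at G = (43.90, -32.10). Then |TG| = |G − T| = 54.38.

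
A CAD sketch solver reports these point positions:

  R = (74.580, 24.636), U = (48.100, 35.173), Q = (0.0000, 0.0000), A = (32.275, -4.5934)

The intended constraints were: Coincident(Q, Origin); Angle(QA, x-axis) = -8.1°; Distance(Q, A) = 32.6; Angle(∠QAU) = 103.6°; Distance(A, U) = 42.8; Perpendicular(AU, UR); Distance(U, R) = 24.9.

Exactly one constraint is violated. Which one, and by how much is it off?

Distance(U, R) = 24.9 — off by 3.60.

Q = (0.00, 0.00) ✓; QA at -8.100° ✓; |QA| = 32.60 ✓; ∠QAU = 103.6° ✓; |AU| = 42.80 ✓; ∠(AU, UR) = 90.00° ✓; |UR| = 28.50 ✗.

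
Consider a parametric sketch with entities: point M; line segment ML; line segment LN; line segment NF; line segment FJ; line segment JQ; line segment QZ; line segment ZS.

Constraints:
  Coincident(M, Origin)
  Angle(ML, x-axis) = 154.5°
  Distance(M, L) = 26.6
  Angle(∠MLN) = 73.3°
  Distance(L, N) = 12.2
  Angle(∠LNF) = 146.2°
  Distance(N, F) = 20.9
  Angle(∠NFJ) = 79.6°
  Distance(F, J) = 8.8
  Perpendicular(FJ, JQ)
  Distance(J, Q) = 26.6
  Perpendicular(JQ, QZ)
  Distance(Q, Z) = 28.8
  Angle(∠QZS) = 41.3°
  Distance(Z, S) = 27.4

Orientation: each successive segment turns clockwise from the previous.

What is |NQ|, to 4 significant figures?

7.861

M is at the origin; ML runs at 154.5° with length 26.6, so L = (-24.01, 11.45). ∠MLN = 73.3° gives LN at 47.80° from the x-axis; with |LN| = 12.2, N = (-15.81, 20.49). ∠LNF = 146.2° gives NF at 14.00° from the x-axis; with |NF| = 20.9, F = (4.465, 25.55). ∠NFJ = 79.6° gives FJ at -86.40° from the x-axis; with |FJ| = 8.8, J = (5.018, 16.76). FJ is perpendicular to JQ, so JQ runs at -176.4°; with |JQ| = 26.6, Q = (-21.53, 15.09). Then |NQ| = |Q − N| = 7.861.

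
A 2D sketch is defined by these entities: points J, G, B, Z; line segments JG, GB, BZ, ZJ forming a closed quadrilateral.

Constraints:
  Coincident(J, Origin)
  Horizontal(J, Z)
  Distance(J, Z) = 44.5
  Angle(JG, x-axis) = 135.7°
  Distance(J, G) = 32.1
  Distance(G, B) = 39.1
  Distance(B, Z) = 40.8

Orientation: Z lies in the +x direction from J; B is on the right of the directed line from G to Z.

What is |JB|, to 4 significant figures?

7.093

Checks: |GB| = 39.10 ✓; |BZ| = 40.80 ✓.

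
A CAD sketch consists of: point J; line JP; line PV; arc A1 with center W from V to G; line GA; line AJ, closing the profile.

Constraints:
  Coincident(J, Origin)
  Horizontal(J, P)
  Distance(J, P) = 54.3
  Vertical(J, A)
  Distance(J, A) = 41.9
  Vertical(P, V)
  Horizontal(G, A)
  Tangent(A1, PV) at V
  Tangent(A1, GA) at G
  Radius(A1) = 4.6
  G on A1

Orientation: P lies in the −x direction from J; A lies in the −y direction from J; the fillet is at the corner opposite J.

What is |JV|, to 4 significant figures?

65.88

J is at the origin; JP is horizontal with |JP| = 54.3 and P on the −x side, so P = (-54.30, 0.000). JA is vertical with |JA| = 41.9 and A on the −y side, so A = (0.000, -41.90). The virtual corner opposite J is at (-54.30, -41.90). A1 meets PV tangentially, so WV is at right angles to PV and the tangent condition forces WG to be normal to GA, with radius 4.6, so the center W sits 4.6 in from both sides at W = (-49.70, -37.30). That places the tangent points at V = (-54.30, -37.30) on PV and G = (-49.70, -41.90) on GA. Then |JV| = |V − J| = 65.88.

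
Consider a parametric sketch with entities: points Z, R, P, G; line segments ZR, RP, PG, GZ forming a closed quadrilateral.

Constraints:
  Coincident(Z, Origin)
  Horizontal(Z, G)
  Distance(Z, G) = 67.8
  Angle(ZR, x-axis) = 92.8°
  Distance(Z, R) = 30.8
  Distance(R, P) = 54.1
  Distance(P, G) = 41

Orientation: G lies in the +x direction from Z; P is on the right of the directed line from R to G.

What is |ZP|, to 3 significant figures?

32.3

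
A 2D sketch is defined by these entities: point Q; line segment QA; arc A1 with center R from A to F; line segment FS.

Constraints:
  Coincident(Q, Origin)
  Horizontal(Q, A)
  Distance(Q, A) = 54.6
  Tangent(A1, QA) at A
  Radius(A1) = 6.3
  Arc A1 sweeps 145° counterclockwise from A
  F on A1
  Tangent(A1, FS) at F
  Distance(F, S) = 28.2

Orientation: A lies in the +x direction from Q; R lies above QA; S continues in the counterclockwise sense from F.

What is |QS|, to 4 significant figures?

44.68

Q is at the origin; Q and A share the same y with |QA| = 54.6 and A on the +x side, so A = (54.60, 0.000). Since A1 is tangent to QA there, RA ⟂ QA, so R = A + (0, 6.3) = (54.60, 6.300). On A1, A sits at bearing -90° from R; a 145° counterclockwise sweep puts F at bearing 55°, so F = R + 6.3·(cos 55°, sin 55°) = (58.21, 11.46). A1 meets FS tangentially, so RF is at right angles to FS, so FS runs along (−sin 55°, cos 55°); with |FS| = 28.2, S = (35.11, 27.64). Then |QS| = |S − Q| = 44.68.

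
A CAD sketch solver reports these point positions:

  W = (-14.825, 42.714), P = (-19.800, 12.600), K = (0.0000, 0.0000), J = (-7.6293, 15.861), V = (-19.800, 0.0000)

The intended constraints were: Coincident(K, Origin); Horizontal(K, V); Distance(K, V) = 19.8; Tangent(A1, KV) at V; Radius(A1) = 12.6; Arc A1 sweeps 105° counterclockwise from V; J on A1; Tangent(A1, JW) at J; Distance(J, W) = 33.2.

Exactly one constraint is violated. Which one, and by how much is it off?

Distance(J, W) = 33.2 — off by 5.40.

K = (0.00, 0.00) ✓; K.y = 0.00, V.y = 0.00 ✓; |KV| = 19.80 ✓; ∠(PV, VK) = 90.00° ✓; |PV| = 12.60 ✓; bearing(P→J) − bearing(P→V) = 105.0° ✓; |PJ| = 12.60 ✓; ∠(PJ, JW) = 90.00° ✓; |JW| = 27.80 ✗.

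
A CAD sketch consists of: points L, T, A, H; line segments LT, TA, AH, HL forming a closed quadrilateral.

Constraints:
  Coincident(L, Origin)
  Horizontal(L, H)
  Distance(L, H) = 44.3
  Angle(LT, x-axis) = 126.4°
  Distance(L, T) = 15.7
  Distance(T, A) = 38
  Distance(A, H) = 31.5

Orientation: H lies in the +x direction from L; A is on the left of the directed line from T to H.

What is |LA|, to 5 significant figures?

36.889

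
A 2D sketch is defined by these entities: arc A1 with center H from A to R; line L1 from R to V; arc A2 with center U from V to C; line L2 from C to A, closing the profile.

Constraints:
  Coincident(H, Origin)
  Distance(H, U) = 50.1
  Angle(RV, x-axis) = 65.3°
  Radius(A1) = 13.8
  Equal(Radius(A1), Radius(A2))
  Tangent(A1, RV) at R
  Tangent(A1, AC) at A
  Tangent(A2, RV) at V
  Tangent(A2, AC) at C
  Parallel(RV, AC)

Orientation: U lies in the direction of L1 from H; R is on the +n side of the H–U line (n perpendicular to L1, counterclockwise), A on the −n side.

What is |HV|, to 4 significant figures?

51.97

The slot axis is L1's direction at 65.3°, so u = (cos 65.3°, sin 65.3°) = (0.4179, 0.9085) and n = (−sin 65.3°, cos 65.3°) = (-0.9085, 0.4179). H is at the origin and U lies 50.1 along u from H, so U = 50.1·u = (20.94, 45.52). Tangency of A1 to both parallel lines with radius 13.8 puts R and A at H ± 13.8·n: R = (-12.54, 5.767), A = (12.54, -5.767). Equal radii place V and C the same way about U: V = U + 13.8·n = (8.398, 51.28), C = U − 13.8·n = (33.47, 39.75). Then |HV| = |V − H| = 51.97.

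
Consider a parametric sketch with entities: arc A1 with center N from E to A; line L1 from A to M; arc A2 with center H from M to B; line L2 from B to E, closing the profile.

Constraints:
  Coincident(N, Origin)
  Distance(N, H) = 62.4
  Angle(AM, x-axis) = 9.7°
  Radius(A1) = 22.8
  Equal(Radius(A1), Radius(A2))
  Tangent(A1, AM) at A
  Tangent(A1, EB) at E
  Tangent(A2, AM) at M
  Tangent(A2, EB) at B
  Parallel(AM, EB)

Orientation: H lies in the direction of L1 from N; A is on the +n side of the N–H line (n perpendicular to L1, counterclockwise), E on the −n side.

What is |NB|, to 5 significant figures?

66.435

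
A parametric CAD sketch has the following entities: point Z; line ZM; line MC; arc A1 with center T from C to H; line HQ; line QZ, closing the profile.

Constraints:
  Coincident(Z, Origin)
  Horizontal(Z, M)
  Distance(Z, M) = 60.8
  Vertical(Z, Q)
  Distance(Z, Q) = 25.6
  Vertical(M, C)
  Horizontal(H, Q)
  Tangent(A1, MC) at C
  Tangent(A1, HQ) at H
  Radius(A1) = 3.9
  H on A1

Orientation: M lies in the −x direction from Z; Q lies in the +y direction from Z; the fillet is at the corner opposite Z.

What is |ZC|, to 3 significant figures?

64.6

Z is at the origin; ZM is horizontal with |ZM| = 60.8 and M on the −x side, so M = (-60.8, 0.00). ZQ is vertical with |ZQ| = 25.6 and Q on the +y side, so Q = (0.00, 25.6). The virtual corner opposite Z is at (-60.8, 25.6). Since A1 is tangent to MC there, TC ⟂ MC and since A1 is tangent to HQ there, TH ⟂ HQ, with radius 3.9, so the center T sits 3.9 in from both sides at T = (-56.9, 21.7). That places the tangent points at C = (-60.8, 21.7) on MC and H = (-56.9, 25.6) on HQ. Then |ZC| = |C − Z| = 64.6.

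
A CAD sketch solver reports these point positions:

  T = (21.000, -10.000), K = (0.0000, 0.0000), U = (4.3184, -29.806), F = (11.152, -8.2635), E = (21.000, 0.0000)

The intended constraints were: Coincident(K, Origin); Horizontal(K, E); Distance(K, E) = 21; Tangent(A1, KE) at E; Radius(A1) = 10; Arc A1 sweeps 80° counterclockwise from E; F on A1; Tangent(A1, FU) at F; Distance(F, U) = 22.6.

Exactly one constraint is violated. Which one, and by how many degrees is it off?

Tangent(A1, FU) at F — off by 7.60°.

K = (0.00, 0.00) ✓; K.y = 0.00, E.y = 0.00 ✓; |KE| = 21.00 ✓; ∠(TE, EK) = 90.00° ✓; |TE| = 10.00 ✓; bearing(T→F) − bearing(T→E) = 80.00° ✓; |TF| = 10.00 ✓; ∠(TF, FU) = 97.60° ✗; |FU| = 22.60 ✓.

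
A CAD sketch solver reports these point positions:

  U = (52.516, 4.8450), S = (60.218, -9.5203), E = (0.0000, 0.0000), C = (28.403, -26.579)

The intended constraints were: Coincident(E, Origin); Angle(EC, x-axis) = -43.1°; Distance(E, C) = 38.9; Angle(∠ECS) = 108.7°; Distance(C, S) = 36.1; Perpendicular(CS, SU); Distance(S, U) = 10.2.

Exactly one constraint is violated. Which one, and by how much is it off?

Distance(S, U) = 10.2 — off by 6.10.

E = (0.00, 0.00) ✓; EC at -43.10° ✓; |EC| = 38.90 ✓; ∠ECS = 108.7° ✓; |CS| = 36.10 ✓; ∠(CS, SU) = 90.00° ✓; |SU| = 16.30 ✗.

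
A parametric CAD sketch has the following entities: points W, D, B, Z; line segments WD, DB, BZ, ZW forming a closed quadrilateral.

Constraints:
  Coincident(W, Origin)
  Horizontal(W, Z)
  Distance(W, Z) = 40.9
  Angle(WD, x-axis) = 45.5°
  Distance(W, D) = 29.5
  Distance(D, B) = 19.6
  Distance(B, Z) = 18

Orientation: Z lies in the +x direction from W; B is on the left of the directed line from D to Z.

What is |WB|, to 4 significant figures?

43.89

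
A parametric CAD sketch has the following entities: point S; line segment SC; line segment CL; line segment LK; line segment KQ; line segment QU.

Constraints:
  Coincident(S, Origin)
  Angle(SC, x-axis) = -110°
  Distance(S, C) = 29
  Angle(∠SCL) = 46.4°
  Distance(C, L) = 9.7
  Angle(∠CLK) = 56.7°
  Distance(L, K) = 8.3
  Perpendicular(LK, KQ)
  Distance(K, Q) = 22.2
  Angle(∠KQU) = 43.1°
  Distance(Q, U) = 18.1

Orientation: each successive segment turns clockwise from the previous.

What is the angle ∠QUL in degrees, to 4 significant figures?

112.5°

S is at the origin; SC runs at -110.0° with length 29.0, so C = (-9.919, -27.25). ∠SCL = 46.4° gives CL at 116.4° from the x-axis; with |CL| = 9.7, L = (-14.23, -18.56). ∠CLK = 56.7° gives LK at -6.900° from the x-axis; with |LK| = 8.3, K = (-5.992, -19.56). LK is perpendicular to KQ, so KQ runs at -96.90°; with |KQ| = 22.2, Q = (-8.659, -41.60). ∠KQU = 43.1° gives QU at 126.2° from the x-axis; with |QU| = 18.1, U = (-19.35, -26.99). Then cos ∠QUL = UQ·UL / (|UQ||UL|), giving 112.5°.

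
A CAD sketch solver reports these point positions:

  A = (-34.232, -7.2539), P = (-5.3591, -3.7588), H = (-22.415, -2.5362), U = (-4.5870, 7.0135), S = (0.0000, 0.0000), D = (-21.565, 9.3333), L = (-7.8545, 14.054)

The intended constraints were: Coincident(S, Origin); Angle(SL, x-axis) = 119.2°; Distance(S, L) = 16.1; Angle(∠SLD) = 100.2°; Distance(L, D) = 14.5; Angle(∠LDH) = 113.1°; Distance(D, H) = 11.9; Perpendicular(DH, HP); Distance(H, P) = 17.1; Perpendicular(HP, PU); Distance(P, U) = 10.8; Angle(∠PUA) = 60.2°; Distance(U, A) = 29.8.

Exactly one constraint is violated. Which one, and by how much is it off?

Distance(U, A) = 29.8 — off by 3.10.

S = (0.00, 0.00) ✓; SL at 119.2° ✓; |SL| = 16.10 ✓; ∠SLD = 100.2° ✓; |LD| = 14.50 ✓; ∠LDH = 113.1° ✓; |DH| = 11.90 ✓; ∠(DH, HP) = 90.00° ✓; |HP| = 17.10 ✓; ∠(HP, PU) = 90.00° ✓; |PU| = 10.80 ✓; ∠PUA = 60.20° ✓; |UA| = 32.90 ✗.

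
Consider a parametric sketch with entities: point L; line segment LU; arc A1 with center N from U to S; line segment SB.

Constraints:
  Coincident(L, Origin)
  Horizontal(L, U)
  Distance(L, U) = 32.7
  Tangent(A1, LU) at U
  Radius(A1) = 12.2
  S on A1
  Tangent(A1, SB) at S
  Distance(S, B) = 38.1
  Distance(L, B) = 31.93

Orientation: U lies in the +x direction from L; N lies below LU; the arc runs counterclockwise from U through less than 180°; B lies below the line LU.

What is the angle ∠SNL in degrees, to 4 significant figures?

22.35°

L is at the origin; LU is horizontal with |LU| = 32.7 and U on the +x side, so U = (32.70, 0.000). The tangent condition forces NU to be normal to LU, so N = U + (0, -12.2) = (32.70, -12.20). Since NS ⟂ SB (tangency), |NB| = √(12.2² + 38.1²) = 40.01 regardless of where S sits on A1. So B lies on both circle(L, 31.93) and circle(N, 40.01); the below-LU intersection is B = (-2.143, -31.86). S is the foot of the tangent from B: S = (23.75, -3.909).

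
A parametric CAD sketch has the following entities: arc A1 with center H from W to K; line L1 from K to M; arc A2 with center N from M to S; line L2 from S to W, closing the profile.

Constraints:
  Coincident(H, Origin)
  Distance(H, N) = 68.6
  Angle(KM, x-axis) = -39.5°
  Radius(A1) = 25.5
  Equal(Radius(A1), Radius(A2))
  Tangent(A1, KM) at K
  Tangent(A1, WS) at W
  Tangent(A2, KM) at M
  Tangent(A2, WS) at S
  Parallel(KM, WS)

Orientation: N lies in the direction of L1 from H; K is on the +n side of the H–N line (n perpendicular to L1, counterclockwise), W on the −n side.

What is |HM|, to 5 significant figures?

73.186

The slot axis is L1's direction at -39.5°, so u = (cos -39.5°, sin -39.5°) = (0.77162, -0.63608) and n = (−sin -39.5°, cos -39.5°) = (0.63608, 0.77162). H is at the origin and N lies 68.6 along u from H, so N = 68.6·u = (52.933, -43.635). Tangency of A1 to both parallel lines with radius 25.5 puts K and W at H ± 25.5·n: K = (16.220, 19.676), W = (-16.220, -19.676). Equal radii place M and S the same way about N: M = N + 25.5·n = (69.153, -23.959), S = N − 25.5·n = (36.713, -63.311). Then |HM| = |M − H| = 73.186.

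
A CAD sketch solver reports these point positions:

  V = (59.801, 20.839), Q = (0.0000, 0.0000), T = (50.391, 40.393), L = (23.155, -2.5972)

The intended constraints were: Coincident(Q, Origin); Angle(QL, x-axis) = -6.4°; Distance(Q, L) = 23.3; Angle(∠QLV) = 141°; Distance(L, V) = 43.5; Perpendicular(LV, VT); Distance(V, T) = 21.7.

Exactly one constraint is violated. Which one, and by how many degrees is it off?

Perpendicular(LV, VT) — off by 6.90°.

Q = (0.00, 0.00) ✓; QL at -6.400° ✓; |QL| = 23.30 ✓; ∠QLV = 141.0° ✓; |LV| = 43.50 ✓; ∠(LV, VT) = 83.10° ✗; |VT| = 21.70 ✓.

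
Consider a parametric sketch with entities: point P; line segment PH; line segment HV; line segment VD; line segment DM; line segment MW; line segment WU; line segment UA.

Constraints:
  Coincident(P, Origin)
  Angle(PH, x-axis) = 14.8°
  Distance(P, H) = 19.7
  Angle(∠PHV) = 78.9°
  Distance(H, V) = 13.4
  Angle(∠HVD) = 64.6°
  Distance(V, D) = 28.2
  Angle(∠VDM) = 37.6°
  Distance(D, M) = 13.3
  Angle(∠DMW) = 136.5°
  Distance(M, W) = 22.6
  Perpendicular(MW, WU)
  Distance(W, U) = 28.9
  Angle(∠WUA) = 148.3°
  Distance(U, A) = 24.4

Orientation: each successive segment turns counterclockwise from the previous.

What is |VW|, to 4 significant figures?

7.534

∠VDM = 37.6° gives DM at 13.70° from the x-axis; with |DM| = 13.3, M = (8.483, -1.772). ∠DMW = 136.5° gives MW at 57.20° from the x-axis; with |MW| = 22.6, W = (20.73, 17.22). Then |VW| = |W − V| = 7.534.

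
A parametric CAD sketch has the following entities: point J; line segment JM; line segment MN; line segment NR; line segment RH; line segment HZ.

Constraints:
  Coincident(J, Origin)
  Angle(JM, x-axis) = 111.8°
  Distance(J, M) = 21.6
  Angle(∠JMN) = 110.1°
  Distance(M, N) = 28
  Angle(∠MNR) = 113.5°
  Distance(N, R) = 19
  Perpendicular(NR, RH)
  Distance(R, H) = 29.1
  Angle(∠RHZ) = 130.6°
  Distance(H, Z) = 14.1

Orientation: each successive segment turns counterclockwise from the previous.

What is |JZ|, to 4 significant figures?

4.455

J is at the origin; JM runs at 111.8° with length 21.6, so M = (-8.022, 20.06). ∠JMN = 110.1° gives MN at -178.3° from the x-axis; with |MN| = 28.0, N = (-36.01, 19.22). ∠MNR = 113.5° gives NR at -111.8° from the x-axis; with |NR| = 19.0, R = (-43.07, 1.583). NR ⟂ RH, so RH runs at -21.80°; with |RH| = 29.1, H = (-16.05, -9.223). ∠RHZ = 130.6° gives HZ at 27.60° from the x-axis; with |HZ| = 14.1, Z = (-3.551, -2.691). Then |JZ| = |Z − J| = 4.455.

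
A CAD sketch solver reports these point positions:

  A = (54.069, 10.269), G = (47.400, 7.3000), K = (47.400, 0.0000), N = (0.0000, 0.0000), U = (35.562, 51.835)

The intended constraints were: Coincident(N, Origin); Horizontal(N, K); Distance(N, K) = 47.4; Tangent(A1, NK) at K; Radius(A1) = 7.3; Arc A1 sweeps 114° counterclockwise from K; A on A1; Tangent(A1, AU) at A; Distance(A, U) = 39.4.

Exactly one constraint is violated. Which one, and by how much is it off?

Distance(A, U) = 39.4 — off by 6.10.

N = (0.00, 0.00) ✓; N.y = 0.00, K.y = 0.00 ✓; |NK| = 47.40 ✓; ∠(GK, KN) = 90.00° ✓; |GK| = 7.300 ✓; bearing(G→A) − bearing(G→K) = 114.0° ✓; |GA| = 7.300 ✓; ∠(GA, AU) = 90.00° ✓; |AU| = 45.50 ✗.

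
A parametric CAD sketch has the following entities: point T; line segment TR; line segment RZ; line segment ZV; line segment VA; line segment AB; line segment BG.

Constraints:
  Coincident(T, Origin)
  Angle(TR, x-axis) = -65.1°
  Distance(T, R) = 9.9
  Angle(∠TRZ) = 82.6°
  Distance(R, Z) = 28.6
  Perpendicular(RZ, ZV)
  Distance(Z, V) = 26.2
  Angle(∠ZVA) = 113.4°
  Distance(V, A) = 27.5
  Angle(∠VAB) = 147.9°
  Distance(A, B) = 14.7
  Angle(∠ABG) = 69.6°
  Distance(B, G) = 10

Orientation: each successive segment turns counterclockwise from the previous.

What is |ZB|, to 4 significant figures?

52.91

∠ZVA = 113.4° gives VA at -171.1° from the x-axis; with |VA| = 27.5, A = (-12.83, 24.19). ∠VAB = 147.9° gives AB at -139.0° from the x-axis; with |AB| = 14.7, B = (-23.92, 14.55). Then |ZB| = |B − Z| = 52.91.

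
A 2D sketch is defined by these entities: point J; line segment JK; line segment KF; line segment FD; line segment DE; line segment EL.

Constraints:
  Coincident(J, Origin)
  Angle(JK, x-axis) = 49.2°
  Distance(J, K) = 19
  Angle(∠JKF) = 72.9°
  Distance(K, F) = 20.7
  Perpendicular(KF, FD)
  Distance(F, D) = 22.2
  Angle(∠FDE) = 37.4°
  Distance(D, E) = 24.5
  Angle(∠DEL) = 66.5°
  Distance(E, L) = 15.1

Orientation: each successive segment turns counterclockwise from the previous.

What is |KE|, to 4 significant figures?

6.431

KF ⟂ FD, so FD runs at -113.7°; with |FD| = 22.2, D = (-15.46, 2.376). ∠FDE = 37.4° gives DE at 28.90° from the x-axis; with |DE| = 24.5, E = (5.986, 14.22). Then |KE| = |E − K| = 6.431.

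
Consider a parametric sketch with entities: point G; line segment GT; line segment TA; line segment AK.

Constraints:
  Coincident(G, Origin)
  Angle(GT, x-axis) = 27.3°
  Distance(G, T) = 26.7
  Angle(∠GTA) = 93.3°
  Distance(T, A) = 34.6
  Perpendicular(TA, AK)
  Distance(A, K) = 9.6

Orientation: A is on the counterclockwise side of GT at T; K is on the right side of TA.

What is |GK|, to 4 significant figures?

51.19

G is at the origin; GT runs at 27.3° with length 26.7, so T = 26.7·(cos 27.3°, sin 27.3°) = (23.73, 12.25). ∠GTA = 93.3°, so TA runs at 27.3° + (180° − 93.3°) = 114.0° from the x-axis; with |TA| = 34.6, A = T + 34.6·(cos 114.0°, sin 114.0°) = (9.653, 43.85). TA is perpendicular to AK; with |AK| = 9.6 on the right of TA, K = A + 9.6·(0.9135, 0.4067) = (18.42, 47.76). Then |GK| = |K − G| = 51.19.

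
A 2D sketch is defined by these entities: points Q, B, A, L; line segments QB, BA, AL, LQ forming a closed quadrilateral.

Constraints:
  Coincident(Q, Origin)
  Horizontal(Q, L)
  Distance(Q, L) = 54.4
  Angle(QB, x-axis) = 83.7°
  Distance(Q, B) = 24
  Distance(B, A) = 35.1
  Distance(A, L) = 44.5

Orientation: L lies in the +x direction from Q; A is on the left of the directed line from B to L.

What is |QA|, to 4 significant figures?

52.18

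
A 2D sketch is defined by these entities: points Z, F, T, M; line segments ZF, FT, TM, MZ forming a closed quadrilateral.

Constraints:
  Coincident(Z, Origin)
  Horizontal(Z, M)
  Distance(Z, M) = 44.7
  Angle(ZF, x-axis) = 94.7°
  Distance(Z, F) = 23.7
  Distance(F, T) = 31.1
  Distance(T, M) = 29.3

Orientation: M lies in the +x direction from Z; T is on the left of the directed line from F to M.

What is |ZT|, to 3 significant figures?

38.3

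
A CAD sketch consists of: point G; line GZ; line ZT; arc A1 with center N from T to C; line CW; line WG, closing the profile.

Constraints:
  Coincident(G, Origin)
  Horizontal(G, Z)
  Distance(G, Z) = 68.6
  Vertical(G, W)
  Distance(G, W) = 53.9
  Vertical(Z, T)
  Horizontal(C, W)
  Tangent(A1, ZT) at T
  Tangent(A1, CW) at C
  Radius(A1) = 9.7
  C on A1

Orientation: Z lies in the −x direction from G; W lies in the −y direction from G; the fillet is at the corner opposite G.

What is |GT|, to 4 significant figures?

81.61

G is at the origin; G and Z share the same y with |GZ| = 68.6 and Z on the −x side, so Z = (-68.60, 0.000). GW is vertical with |GW| = 53.9 and W on the −y side, so W = (0.000, -53.90). The virtual corner opposite G is at (-68.60, -53.90). A1 meets ZT tangentially, so NT is at right angles to ZT and tangency of A1 to CW means the radius NC is perpendicular to CW, with radius 9.7, so the center N sits 9.7 in from both sides at N = (-58.90, -44.20). That places the tangent points at T = (-68.60, -44.20) on ZT and C = (-58.90, -53.90) on CW. Then |GT| = |T − G| = 81.61.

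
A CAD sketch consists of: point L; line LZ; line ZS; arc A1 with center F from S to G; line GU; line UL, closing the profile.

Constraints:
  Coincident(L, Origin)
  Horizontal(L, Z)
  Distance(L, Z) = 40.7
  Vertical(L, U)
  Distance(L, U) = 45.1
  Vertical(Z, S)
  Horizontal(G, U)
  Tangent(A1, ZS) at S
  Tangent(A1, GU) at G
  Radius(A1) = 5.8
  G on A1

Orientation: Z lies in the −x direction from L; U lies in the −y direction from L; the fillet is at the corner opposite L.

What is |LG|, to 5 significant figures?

57.026

L is at the origin; L and Z share the same y with |LZ| = 40.7 and Z on the −x side, so Z = (-40.700, 0.0000). LU is vertical with |LU| = 45.1 and U on the −y side, so U = (0.0000, -45.100). The virtual corner opposite L is at (-40.700, -45.100). Tangency of A1 to ZS means the radius FS is perpendicular to ZS and A1 meets GU tangentially, so FG is at right angles to GU, with radius 5.8, so the center F sits 5.8 in from both sides at F = (-34.900, -39.300). That places the tangent points at S = (-40.700, -39.300) on ZS and G = (-34.900, -45.100) on GU. Then |LG| = |G − L| = 57.026.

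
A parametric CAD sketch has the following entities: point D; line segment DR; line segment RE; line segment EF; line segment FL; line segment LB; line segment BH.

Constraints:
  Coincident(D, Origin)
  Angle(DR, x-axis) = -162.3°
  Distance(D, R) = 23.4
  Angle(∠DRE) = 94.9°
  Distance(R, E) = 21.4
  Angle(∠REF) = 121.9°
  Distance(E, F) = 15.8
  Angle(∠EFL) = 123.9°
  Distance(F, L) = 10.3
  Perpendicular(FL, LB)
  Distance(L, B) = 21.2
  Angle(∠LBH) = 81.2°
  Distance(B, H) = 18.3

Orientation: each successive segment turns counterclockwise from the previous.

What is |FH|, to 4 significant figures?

19.98

D is at the origin; DR runs at -162.3° with length 23.4, so R = (-22.29, -7.114). ∠DRE = 94.9° gives RE at -77.20° from the x-axis; with |RE| = 21.4, E = (-17.55, -27.98). ∠REF = 121.9° gives EF at -19.10° from the x-axis; with |EF| = 15.8, F = (-2.621, -33.15). ∠EFL = 123.9° gives FL at 37.00° from the x-axis; with |FL| = 10.3, L = (5.605, -26.95). FL ⟂ LB, so LB runs at 127.0°; with |LB| = 21.2, B = (-7.153, -10.02). ∠LBH = 81.2° gives BH at -134.2° from the x-axis; with |BH| = 18.3, H = (-19.91, -23.14). Then |FH| = |H − F| = 19.98.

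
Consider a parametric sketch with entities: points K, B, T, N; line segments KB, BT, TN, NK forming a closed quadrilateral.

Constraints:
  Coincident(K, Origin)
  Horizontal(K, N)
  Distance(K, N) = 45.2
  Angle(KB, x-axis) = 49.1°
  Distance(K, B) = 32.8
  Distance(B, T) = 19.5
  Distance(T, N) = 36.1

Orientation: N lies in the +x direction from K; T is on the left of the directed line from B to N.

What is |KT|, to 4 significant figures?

51.80

K is at the origin; K and N share the same y with |KN| = 45.2 and N in +x, so N = (45.2, 0). KB runs at 49.1° with |KB| = 32.8, so B = (21.48, 24.79). T is determined by |BT| = 19.5 and |TN| = 36.1 together: it lies at the intersection of circle(B, 19.5) and circle(N, 36.1). With |BN| = 34.31, the foot of the radical line on BN is 3.709 from B and the perpendicular offset is √(19.5² − 3.709²) = 19.14. Taking the left-of-BN solution: T = (37.87, 35.35).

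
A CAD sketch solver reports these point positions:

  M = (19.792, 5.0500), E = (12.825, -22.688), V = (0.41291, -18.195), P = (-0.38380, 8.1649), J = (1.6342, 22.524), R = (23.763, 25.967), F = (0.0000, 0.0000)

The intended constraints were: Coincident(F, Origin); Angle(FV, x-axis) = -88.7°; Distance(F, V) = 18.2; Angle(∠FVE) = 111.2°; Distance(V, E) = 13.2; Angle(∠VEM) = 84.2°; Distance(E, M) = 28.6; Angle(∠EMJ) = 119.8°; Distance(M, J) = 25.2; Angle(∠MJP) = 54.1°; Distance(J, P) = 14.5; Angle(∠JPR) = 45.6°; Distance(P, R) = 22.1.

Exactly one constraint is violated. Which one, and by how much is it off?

Distance(P, R) = 22.1 — off by 7.90.

F = (0.00, 0.00) ✓; FV at -88.70° ✓; |FV| = 18.20 ✓; ∠FVE = 111.2° ✓; |VE| = 13.20 ✓; ∠VEM = 84.20° ✓; |EM| = 28.60 ✓; ∠EMJ = 119.8° ✓; |MJ| = 25.20 ✓; ∠MJP = 54.10° ✓; |JP| = 14.50 ✓; ∠JPR = 45.60° ✓; |PR| = 30.00 ✗.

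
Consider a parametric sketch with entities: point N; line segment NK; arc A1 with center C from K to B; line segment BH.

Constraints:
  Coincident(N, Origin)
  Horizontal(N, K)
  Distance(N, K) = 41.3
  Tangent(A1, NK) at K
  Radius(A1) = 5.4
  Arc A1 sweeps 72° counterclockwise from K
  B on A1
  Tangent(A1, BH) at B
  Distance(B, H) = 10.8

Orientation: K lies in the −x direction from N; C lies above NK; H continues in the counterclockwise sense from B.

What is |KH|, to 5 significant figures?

16.367

N is at the origin; NK is horizontal with |NK| = 41.3 and K on the −x side, so K = (-41.300, 0.0000). Tangency of A1 to NK means the radius CK is perpendicular to NK, so C = K + (0, 5.4) = (-41.300, 5.4000). On A1, K sits at bearing -90° from C; a 72° counterclockwise sweep puts B at bearing -18°, so B = C + 5.4·(cos -18°, sin -18°) = (-36.164, 3.7313). The tangent condition forces CB to be normal to BH, so BH runs along (−sin -18°, cos -18°); with |BH| = 10.8, H = (-32.827, 14.003). Then |KH| = |H − K| = 16.367.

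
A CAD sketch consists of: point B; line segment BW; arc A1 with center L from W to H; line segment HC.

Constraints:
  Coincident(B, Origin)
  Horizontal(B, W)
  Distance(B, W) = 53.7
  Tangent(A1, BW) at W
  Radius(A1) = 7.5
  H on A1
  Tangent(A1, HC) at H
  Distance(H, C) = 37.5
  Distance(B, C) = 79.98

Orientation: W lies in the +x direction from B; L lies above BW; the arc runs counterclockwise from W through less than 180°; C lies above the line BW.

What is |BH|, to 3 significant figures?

61.4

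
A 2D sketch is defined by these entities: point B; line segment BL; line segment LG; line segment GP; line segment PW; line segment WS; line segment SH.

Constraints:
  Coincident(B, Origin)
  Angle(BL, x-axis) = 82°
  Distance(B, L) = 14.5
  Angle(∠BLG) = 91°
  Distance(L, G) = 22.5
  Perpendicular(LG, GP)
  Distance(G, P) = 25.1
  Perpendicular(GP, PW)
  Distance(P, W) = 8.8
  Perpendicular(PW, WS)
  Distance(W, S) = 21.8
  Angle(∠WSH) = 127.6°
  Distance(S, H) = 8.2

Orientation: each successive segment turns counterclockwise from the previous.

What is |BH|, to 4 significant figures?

26.09

B is at the origin; BL runs at 82.0° with length 14.5, so L = (2.018, 14.36). ∠BLG = 91.0° gives LG at 171.0° from the x-axis; with |LG| = 22.5, G = (-20.20, 17.88). LG is perpendicular to GP, so GP runs at -99.00°; with |GP| = 25.1, P = (-24.13, -6.912). GP is perpendicular to PW, so PW runs at -9.000°; with |PW| = 8.8, W = (-15.44, -8.289). The perpendicularity gives WS at right angles to PW, so WS runs at 81.00°; with |WS| = 21.8, S = (-12.03, 13.24). ∠WSH = 127.6° gives SH at 133.4° from the x-axis; with |SH| = 8.2, H = (-17.66, 19.20). Then |BH| = |H − B| = 26.09.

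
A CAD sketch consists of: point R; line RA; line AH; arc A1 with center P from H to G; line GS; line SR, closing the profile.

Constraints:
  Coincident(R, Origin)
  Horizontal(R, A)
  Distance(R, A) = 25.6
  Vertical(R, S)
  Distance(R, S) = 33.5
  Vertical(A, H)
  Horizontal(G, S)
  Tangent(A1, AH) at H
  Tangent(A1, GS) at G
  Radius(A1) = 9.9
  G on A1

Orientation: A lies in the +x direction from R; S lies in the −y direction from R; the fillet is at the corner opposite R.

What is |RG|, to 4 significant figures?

37.00

R is at the origin; R and A share the same y with |RA| = 25.6 and A on the +x side, so A = (25.60, 0.000). R and S share the same x with |RS| = 33.5 and S on the −y side, so S = (0.000, -33.50). The virtual corner opposite R is at (25.60, -33.50). A1 meets AH tangentially, so PH is at right angles to AH and since A1 is tangent to GS there, PG ⟂ GS, with radius 9.9, so the center P sits 9.9 in from both sides at P = (15.70, -23.60). That places the tangent points at H = (25.60, -23.60) on AH and G = (15.70, -33.50) on GS. Then |RG| = |G − R| = 37.00.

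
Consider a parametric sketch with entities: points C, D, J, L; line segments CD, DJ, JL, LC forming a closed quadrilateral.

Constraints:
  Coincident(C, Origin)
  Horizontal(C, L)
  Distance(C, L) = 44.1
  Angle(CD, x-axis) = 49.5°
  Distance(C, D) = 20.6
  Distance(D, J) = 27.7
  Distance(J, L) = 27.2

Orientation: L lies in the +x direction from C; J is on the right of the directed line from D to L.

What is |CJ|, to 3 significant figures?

22.5

Checks: |DJ| = 27.70 ✓; |JL| = 27.20 ✓.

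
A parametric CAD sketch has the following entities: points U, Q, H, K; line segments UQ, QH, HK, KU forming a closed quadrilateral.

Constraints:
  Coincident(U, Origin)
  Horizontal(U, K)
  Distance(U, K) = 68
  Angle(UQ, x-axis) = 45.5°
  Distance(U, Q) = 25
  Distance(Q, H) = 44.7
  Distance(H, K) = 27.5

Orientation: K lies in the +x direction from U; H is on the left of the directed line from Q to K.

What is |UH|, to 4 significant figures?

66.89

Checks: U.y = 0.00, K.y = 0.00 ✓; |QH| = 44.70 ✓; |HK| = 27.50 ✓.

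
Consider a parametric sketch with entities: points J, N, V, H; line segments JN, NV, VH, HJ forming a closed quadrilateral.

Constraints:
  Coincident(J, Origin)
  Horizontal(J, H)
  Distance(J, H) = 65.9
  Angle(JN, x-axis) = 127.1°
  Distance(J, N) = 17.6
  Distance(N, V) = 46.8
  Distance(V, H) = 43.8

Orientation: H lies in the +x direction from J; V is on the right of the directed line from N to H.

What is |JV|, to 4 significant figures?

29.89

Checks: |NV| = 46.80 ✓; |VH| = 43.80 ✓.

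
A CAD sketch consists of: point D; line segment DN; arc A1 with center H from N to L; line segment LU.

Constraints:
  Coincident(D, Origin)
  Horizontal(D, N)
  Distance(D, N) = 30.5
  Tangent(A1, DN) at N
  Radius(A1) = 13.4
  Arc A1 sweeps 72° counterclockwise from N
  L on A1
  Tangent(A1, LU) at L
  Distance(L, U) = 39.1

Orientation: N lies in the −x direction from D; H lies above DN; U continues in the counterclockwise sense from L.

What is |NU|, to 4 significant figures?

52.66

D is at the origin; DN is horizontal with |DN| = 30.5 and N on the −x side, so N = (-30.50, 0.000). The tangent condition forces HN to be normal to DN, so H = N + (0, 13.4) = (-30.50, 13.40). On A1, N sits at bearing -90° from H; a 72° counterclockwise sweep puts L at bearing -18°, so L = H + 13.4·(cos -18°, sin -18°) = (-17.76, 9.259). A1 meets LU tangentially, so HL is at right angles to LU, so LU runs along (−sin -18°, cos -18°); with |LU| = 39.1, U = (-5.673, 46.45). Then |NU| = |U − N| = 52.66.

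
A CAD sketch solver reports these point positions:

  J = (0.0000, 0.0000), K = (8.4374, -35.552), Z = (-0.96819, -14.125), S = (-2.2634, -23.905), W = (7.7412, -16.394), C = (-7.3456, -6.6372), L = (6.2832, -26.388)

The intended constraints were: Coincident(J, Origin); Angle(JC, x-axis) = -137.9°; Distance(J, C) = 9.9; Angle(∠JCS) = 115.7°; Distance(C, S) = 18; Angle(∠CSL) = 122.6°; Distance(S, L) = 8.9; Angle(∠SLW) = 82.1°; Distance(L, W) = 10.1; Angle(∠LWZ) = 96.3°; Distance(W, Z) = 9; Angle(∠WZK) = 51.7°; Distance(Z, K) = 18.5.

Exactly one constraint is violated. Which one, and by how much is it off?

Distance(Z, K) = 18.5 — off by 4.90.

J = (0.00, 0.00) ✓; JC at -137.9° ✓; |JC| = 9.900 ✓; ∠JCS = 115.7° ✓; |CS| = 18.00 ✓; ∠CSL = 122.6° ✓; |SL| = 8.900 ✓; ∠SLW = 82.10° ✓; |LW| = 10.10 ✓; ∠LWZ = 96.30° ✓; |WZ| = 9.000 ✓; ∠WZK = 51.70° ✓; |ZK| = 23.40 ✗.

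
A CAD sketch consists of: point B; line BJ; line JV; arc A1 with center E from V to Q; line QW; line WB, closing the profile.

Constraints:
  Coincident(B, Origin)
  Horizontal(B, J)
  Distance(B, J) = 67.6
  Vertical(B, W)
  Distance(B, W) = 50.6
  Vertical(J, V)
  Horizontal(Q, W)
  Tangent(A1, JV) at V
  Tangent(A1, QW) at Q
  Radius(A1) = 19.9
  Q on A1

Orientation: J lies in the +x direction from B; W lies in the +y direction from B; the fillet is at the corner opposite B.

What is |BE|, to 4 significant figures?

56.73

B and W share the same x with |BW| = 50.6 and W on the +y side, so W = (0.000, 50.60). The virtual corner opposite B is at (67.60, 50.60). A1 meets JV tangentially, so EV is at right angles to JV and since A1 is tangent to QW there, EQ ⟂ QW, with radius 19.9, so the center E sits 19.9 in from both sides at E = (47.70, 30.70). Then |BE| = |E − B| = 56.73.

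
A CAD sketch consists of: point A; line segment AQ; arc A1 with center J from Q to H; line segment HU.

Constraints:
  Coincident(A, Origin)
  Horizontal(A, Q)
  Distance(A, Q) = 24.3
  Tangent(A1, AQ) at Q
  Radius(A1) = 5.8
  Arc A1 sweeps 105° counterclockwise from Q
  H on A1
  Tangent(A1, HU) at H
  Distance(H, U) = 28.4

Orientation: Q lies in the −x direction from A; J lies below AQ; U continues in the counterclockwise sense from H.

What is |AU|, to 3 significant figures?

41.4

A is at the origin; A and Q share the same y with |AQ| = 24.3 and Q on the −x side, so Q = (-24.3, 0.00). Tangency of A1 to AQ means the radius JQ is perpendicular to AQ, so J = Q + (0, -5.8) = (-24.3, -5.80). On A1, Q sits at bearing 90° from J; a 105° counterclockwise sweep puts H at bearing 195°, so H = J + 5.8·(cos 195°, sin 195°) = (-29.9, -7.30). Tangency of A1 to HU means the radius JH is perpendicular to HU, so HU runs along (−sin 195°, cos 195°); with |HU| = 28.4, U = (-22.6, -34.7). Then |AU| = |U − A| = 41.4.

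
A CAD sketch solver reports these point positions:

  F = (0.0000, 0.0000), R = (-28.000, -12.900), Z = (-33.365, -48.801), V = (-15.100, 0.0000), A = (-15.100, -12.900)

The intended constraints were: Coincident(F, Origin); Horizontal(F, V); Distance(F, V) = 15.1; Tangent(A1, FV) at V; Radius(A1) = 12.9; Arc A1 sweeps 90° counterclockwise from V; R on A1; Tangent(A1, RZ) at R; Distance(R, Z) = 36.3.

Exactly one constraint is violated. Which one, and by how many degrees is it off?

Tangent(A1, RZ) at R — off by 8.50°.

F = (0.00, 0.00) ✓; F.y = 0.00, V.y = 0.00 ✓; |FV| = 15.10 ✓; ∠(AV, VF) = 90.00° ✓; |AV| = 12.90 ✓; bearing(A→R) − bearing(A→V) = 90.00° ✓; |AR| = 12.90 ✓; ∠(AR, RZ) = 98.50° ✗; |RZ| = 36.30 ✓.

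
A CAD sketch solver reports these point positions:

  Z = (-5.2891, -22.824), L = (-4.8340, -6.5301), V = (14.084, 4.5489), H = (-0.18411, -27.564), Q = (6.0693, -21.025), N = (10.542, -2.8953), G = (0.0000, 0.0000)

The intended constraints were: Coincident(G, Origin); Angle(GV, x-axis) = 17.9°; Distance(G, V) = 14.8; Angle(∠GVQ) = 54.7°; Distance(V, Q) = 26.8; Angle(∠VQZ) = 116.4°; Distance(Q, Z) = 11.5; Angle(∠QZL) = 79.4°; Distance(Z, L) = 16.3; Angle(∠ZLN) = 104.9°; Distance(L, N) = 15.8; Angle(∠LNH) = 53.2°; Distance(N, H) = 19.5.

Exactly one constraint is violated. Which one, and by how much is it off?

Distance(N, H) = 19.5 — off by 7.40.

G = (0.00, 0.00) ✓; GV at 17.90° ✓; |GV| = 14.80 ✓; ∠GVQ = 54.70° ✓; |VQ| = 26.80 ✓; ∠VQZ = 116.4° ✓; |QZ| = 11.50 ✓; ∠QZL = 79.40° ✓; |ZL| = 16.30 ✓; ∠ZLN = 104.9° ✓; |LN| = 15.80 ✓; ∠LNH = 53.20° ✓; |NH| = 26.90 ✗.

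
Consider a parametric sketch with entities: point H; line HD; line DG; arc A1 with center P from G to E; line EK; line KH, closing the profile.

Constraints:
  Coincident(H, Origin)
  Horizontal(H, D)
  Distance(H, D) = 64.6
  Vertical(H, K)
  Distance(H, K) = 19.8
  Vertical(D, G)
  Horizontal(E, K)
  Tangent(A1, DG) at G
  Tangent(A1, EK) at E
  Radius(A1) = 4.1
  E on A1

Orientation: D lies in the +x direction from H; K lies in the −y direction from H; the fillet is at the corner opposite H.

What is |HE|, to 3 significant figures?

63.7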